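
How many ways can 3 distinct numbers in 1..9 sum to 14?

8

3 distinct digits from 1–9 sum between 6 and 24.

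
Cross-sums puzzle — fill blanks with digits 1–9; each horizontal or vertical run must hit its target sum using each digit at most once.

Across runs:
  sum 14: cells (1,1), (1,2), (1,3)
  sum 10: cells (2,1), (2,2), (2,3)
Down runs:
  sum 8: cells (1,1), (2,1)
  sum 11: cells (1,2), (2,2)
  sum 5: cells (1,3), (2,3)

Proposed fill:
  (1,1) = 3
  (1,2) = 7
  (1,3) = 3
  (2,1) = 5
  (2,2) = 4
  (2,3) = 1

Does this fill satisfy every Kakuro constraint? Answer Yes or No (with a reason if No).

No — the across run (1,1)–(1,3) sums to 13, not 14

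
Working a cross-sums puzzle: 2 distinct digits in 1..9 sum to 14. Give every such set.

2 distinct digits from 1–9 sum between 3 and 17.

{5,9}; {6,8}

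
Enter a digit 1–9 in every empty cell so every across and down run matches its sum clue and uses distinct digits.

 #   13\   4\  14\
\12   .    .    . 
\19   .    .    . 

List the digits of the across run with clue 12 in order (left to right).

4 in 2 cells must be {1,3}.
The 19 across and the 4 down share only 3, so R2C2 = 3.
Given what's placed, R2C3 must be 9 to fit the 19 across and 14 down.
R1C2 = 4 − 3 = 1 completes the 4 down.
R1C3 = 14 − 9 = 5 completes the 14 down.
R2C1 = 19 − 12 = 7 completes the 19 across.
R1C1 = 12 − 6 = 6 completes the 12 across.

6 1 5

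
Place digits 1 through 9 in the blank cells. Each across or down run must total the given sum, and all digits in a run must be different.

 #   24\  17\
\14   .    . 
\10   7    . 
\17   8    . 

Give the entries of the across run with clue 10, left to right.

7, 3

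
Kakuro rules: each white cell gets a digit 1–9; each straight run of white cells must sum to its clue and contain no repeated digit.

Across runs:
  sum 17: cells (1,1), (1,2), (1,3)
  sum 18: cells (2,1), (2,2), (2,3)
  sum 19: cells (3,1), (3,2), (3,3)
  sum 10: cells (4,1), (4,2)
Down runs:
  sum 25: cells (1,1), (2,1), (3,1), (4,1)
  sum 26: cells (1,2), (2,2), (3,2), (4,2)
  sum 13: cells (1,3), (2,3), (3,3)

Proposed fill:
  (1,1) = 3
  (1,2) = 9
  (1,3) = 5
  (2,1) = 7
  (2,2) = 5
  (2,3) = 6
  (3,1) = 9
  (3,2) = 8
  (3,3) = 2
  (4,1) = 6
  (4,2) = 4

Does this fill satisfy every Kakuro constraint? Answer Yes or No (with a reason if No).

Yes

Across: 3+9+5=17; 7+5+6=18; 9+8+2=19; 6+4=10. Down: 3+7+9+6=25; 9+5+8+4=26; 5+6+2=13. No digit repeats within any run.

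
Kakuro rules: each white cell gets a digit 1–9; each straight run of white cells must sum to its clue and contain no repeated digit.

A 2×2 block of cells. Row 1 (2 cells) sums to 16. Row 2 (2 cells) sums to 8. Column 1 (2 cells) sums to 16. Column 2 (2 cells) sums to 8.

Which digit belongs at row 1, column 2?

16 in 2 cells must be {7,9}.
The 16 across and the 8 down share only 7, so (1,2) = 7.
The 8 across and the 16 down share only 7, so (2,1) = 7.
(2,2) = 8 − 7 = 1 completes the 8 across.
(1,1) = 16 − 7 = 9 completes the 16 across.

7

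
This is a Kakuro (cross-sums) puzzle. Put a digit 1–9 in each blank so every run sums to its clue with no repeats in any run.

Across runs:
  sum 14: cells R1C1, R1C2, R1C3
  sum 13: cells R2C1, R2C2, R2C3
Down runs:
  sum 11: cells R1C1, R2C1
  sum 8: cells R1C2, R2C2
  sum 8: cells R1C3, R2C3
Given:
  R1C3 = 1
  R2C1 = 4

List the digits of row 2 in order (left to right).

4 2 7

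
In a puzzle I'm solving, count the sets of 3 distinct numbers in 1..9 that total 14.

3 distinct digits from 1–9 sum between 6 and 24.

8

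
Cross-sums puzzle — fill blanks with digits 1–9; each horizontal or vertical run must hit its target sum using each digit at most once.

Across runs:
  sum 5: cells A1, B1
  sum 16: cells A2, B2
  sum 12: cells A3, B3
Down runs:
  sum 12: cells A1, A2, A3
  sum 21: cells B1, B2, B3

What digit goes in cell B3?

8

16 in 2 cells must be {7,9}.
The 5 across and the 21 down share only 4, so B1 = 4.
Given what's placed, B2 must be 9 to fit the 16 across and 21 down.
B3 = 21 − 13 = 8 completes the 21 down.
A1 = 5 − 4 = 1 completes the 5 across.
A2 = 16 − 9 = 7 completes the 16 across.
A3 = 12 − 8 = 4 completes the 12 across.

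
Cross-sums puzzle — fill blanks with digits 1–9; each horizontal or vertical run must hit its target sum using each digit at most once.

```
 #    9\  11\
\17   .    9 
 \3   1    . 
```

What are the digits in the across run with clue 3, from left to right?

1 2

17 in 2 cells must be {8,9}; 3 in 2 cells must be {1,2}.
R1C1 = 17 − 9 = 8 completes the 17 across.
R2C2 = 3 − 1 = 2 completes the 3 across.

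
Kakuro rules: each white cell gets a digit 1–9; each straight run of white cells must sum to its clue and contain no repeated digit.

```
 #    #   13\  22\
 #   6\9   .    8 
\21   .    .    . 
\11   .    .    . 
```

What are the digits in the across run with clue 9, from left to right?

R1C2 = 9 − 8 = 1 completes the 9 across.
Given what's placed, R3C3 must be 5 to fit the 11 across and 22 down.
R2C3 = 22 − 13 = 9 completes the 22 down.
Given what's placed, R3C2 must be 4 to fit the 11 across and 13 down.
R2C2 = 13 − 5 = 8 completes the 13 down.
R3C1 = 11 − 9 = 2 completes the 11 across.
R2C1 = 21 − 17 = 4 completes the 21 across.

1 8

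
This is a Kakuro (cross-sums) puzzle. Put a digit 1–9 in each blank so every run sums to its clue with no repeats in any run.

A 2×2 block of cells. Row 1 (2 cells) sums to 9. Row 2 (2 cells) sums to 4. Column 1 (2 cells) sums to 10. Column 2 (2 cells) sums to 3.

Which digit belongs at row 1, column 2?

2

4 in 2 cells must be {1,3}; 3 in 2 cells must be {1,2}.
The 4 across and the 3 down share only 1, so (2,2) = 1.
(1,2) = 3 − 1 = 2 completes the 3 down.
(2,1) = 4 − 1 = 3 completes the 4 across.
(1,1) = 9 − 2 = 7 completes the 9 across.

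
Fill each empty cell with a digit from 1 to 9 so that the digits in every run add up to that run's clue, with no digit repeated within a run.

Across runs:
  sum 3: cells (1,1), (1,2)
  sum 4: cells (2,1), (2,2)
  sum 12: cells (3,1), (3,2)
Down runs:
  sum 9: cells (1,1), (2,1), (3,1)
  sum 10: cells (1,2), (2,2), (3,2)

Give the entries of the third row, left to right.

3 in 2 cells must be {1,2}; 4 in 2 cells must be {1,3}.
Nothing is forced directly, so branch on (1,1), whose candidates are 1 or 2. If (1,1) = 2: that forces (1,2) = 1, (2,2) = 3, after which (3,2) would have to be in {3,4,5,7,8,9} for the 12 across but in {6} for the 10 down — contradiction. So (1,1) = 1.
(1,2) = 3 − 1 = 2 completes the 3 across.
Given what's placed, (2,1) must be 3 to fit the 4 across and 9 down.
(2,2) = 4 − 3 = 1 completes the 4 across.
(3,1) = 9 − 4 = 5 completes the 9 down.
(3,2) = 12 − 5 = 7 completes the 12 across.

5 7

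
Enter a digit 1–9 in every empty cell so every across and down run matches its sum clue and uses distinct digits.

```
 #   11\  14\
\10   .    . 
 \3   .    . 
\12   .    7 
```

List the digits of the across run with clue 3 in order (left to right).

2, 1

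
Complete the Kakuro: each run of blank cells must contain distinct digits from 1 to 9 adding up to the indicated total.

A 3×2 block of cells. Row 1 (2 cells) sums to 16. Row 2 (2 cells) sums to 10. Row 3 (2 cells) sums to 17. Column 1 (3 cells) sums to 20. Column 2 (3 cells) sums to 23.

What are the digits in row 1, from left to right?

16 in 2 cells must be {7,9}; 17 in 2 cells must be {8,9}; 23 in 3 cells must be {6,8,9}.
The 16 across and the 23 down share only 9, so (1,2) = 9.
Given what's placed, (3,2) must be 8 to fit the 17 across and 23 down.
(1,1) = 16 − 9 = 7 completes the 16 across.
(2,2) = 23 − 17 = 6 completes the 23 down.
(3,1) = 17 − 8 = 9 completes the 17 across.
(2,1) = 10 − 6 = 4 completes the 10 across.

7 9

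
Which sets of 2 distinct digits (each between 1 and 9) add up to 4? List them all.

{1,3}

2 distinct digits from 1–9 sum between 3 and 17.
Only one set works: {1,3}.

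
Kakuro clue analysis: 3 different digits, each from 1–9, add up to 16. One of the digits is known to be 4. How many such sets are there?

2

3 distinct digits from 1–9 sum between 6 and 24.
Keeping only sets containing 4.
Enumerating: {3,4,9}, {4,5,7}.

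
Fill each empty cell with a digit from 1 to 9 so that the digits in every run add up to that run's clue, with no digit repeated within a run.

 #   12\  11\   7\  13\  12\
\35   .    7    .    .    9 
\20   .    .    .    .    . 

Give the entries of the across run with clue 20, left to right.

35 in 5 cells must be {5,6,7,8,9}.
R2C2 = 11 − 7 = 4 completes the 11 down.
R2C5 = 12 − 9 = 3 completes the 12 down.
No cell is forced outright now. R1C1 can only be 5 or 8 (the digits allowed by both its 35 across and its 12 down). If R1C1 = 8: then R2C1 would have to be in {1,2,5,6,7} for the 20 across but in {4} for the 12 down — contradiction. So R1C1 = 5.
R1C3 = 6: the only remaining digit allowed by both the 35 across and the 7 down.
R1C4 = 35 − 27 = 8 completes the 35 across.
R2C1 = 12 − 5 = 7 completes the 12 down.
R2C3 = 7 − 6 = 1 completes the 7 down.
R2C4 = 20 − 15 = 5 completes the 20 across.

7 4 1 5 3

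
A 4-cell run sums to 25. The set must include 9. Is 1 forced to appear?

Counterexample: {2,6,8,9} sums to 25 under that restriction without using 1.

No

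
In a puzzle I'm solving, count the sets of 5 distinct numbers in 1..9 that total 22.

9

5 distinct digits from 1–9 sum between 15 and 35.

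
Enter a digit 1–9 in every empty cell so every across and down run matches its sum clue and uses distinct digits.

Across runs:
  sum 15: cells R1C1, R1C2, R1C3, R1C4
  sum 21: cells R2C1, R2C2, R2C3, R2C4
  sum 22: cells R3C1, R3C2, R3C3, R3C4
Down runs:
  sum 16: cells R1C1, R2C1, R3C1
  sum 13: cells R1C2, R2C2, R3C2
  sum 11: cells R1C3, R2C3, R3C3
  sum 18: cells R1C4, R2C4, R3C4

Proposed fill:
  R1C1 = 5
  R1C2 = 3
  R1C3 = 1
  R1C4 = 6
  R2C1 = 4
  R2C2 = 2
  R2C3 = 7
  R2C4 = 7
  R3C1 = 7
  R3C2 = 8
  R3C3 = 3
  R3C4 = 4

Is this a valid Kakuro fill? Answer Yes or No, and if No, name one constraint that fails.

No — the across run R2C1–R2C4 sums to 20, not 21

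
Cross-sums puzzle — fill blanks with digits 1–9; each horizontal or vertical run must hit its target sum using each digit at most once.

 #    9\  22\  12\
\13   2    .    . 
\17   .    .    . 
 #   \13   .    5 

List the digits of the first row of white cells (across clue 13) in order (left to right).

2, 5, 6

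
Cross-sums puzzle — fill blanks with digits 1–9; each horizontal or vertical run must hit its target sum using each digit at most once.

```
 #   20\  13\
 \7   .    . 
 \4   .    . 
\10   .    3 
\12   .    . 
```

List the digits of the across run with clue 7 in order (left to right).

2 5

4 in 2 cells must be {1,3}.
R2C2 = 1: the only remaining digit allowed by both the 4 across and the 13 down.
R3C1 = 10 − 3 = 7 completes the 10 across.
R2C1 = 4 − 1 = 3 completes the 4 across.
No cell is forced outright now. R1C2 can only be 2 or 4 or 5 (the digits allowed by both its 7 across and its 13 down). If R1C2 = 2: then R1C1 would have to be in {5} for the 7 across but in {1,2,4,6,8,9} for the 20 down — contradiction. If R1C2 = 4: then R1C1 would have to be in {3} for the 7 across but in {1,2,4,6,8,9} for the 20 down — contradiction. So R1C2 = 5.
R1C1 = 7 − 5 = 2 completes the 7 across.
R4C1 = 20 − 12 = 8 completes the 20 down.
R4C2 = 12 − 8 = 4 completes the 12 across.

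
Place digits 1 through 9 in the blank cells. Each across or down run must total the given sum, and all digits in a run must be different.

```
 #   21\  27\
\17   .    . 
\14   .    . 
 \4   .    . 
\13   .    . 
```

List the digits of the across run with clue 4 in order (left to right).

17 in 2 cells must be {8,9}; 4 in 2 cells must be {1,3}.
Only 3 fits R3C2 under both its across sum 4 and down sum 27.
R3C1 = 4 − 3 = 1 completes the 4 across.

1 3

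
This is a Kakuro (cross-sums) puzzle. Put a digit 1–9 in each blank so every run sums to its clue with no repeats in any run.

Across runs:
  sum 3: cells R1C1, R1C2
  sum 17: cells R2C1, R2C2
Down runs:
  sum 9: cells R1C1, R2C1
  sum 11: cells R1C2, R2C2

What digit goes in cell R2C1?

8

3 in 2 cells must be {1,2}; 17 in 2 cells must be {8,9}.
The 3 across and the 11 down share only 2, so R1C2 = 2.
The 17 across and the 9 down share only 8, so R2C1 = 8.
R2C2 = 17 − 8 = 9 completes the 17 across.
R1C1 = 3 − 2 = 1 completes the 3 across.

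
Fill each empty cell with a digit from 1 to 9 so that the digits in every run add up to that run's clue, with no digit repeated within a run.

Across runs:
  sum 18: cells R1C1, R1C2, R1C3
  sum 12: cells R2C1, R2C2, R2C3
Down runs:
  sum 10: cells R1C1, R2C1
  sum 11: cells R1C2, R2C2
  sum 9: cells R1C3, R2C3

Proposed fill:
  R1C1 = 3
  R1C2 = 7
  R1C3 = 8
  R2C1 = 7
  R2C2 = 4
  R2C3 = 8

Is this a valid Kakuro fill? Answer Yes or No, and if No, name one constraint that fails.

No — the across run R2C1–R2C3 sums to 19, not 12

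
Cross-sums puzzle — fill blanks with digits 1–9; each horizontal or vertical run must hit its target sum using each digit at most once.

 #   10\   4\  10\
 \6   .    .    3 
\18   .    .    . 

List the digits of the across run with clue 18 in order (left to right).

6 in 3 cells must be {1,2,3}; 4 in 2 cells must be {1,3}.
R1C2 = 1: the only remaining digit allowed by both the 6 across and the 4 down.
R2C2 = 4 − 1 = 3 completes the 4 down.
R2C3 = 10 − 3 = 7 completes the 10 down.
R1C1 = 6 − 4 = 2 completes the 6 across.
R2C1 = 18 − 10 = 8 completes the 18 across.

8 3 7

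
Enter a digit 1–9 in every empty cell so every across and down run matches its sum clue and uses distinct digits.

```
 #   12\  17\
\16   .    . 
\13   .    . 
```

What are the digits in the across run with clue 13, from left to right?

16 in 2 cells must be {7,9}; 17 in 2 cells must be {8,9}.
The 16 across and the 17 down share only 9, so R1C2 = 9.
R2C2 = 17 − 9 = 8 completes the 17 down.
R1C1 = 16 − 9 = 7 completes the 16 across.
R2C1 = 13 − 8 = 5 completes the 13 across.

5 8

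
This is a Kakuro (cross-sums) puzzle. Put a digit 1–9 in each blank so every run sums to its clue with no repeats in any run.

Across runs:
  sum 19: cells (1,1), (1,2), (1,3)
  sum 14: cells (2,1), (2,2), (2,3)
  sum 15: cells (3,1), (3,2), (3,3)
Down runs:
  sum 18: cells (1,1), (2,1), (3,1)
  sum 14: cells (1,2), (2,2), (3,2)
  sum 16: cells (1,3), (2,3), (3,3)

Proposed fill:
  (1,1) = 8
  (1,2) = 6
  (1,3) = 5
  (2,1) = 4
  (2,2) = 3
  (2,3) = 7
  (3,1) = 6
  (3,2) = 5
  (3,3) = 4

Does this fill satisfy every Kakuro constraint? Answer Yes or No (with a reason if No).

Across: 8+6+5=19; 4+3+7=14; 6+5+4=15. Down: 8+4+6=18; 6+3+5=14; 5+7+4=16. No digit repeats within any run.

Yes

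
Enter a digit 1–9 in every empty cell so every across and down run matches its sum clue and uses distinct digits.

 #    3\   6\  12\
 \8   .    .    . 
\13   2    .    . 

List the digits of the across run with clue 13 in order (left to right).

2 4 7

3 in 2 cells must be {1,2}.
R1C1 = 3 − 2 = 1 completes the 3 down.
No cell is forced outright now. R2C2 can only be 4 or 5 (the digits allowed by both its 13 across and its 6 down). If R2C2 = 5: then R1C2 would have to be in {2,3,4,5} for the 8 across but in {1} for the 6 down — contradiction. So R2C2 = 4.
R1C2 = 6 − 4 = 2 completes the 6 down.
R1C3 = 8 − 3 = 5 completes the 8 across.
R2C3 = 13 − 6 = 7 completes the 13 across.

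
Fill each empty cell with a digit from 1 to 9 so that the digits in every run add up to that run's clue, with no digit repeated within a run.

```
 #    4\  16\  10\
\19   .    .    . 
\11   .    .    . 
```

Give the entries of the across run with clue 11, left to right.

1 7 3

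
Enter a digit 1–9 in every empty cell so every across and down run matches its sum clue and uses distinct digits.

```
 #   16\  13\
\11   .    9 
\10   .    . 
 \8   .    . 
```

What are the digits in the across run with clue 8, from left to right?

5, 3

R1C1 = 11 − 9 = 2 completes the 11 across.
Nothing is forced directly, so branch on R2C2, whose candidates are 1 or 3. If R2C2 = 3: then R2C1 would have to be in {7} for the 10 across but in {5,6,8,9} for the 16 down — contradiction. So R2C2 = 1.
R2C1 = 10 − 1 = 9 completes the 10 across.
R3C1 = 16 − 11 = 5 completes the 16 down.
R3C2 = 8 − 5 = 3 completes the 8 across.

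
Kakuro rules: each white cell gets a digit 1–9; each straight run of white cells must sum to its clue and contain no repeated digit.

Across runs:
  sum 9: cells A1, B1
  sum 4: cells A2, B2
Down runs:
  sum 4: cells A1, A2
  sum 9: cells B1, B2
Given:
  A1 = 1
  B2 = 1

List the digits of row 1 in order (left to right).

1 8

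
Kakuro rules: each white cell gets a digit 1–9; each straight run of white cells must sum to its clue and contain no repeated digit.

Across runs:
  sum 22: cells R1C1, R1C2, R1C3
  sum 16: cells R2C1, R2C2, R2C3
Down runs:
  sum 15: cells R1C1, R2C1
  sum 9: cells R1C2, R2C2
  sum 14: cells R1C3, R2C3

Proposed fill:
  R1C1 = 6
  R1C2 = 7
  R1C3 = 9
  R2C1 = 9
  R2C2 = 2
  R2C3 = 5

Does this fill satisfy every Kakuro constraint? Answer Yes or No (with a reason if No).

Across: 6+7+9=22; 9+2+5=16. Down: 6+9=15; 7+2=9; 9+5=14. No digit repeats within any run.

Yes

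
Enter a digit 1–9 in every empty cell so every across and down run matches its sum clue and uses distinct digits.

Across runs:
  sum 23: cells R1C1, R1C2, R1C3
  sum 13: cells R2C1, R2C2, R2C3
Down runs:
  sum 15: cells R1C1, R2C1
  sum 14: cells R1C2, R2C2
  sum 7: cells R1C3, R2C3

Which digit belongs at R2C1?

7

23 in 3 cells must be {6,8,9}.
The 23 across and the 7 down share only 6, so R1C3 = 6.
R2C3 = 7 − 6 = 1 completes the 7 down.
Nothing is forced directly, so branch on R1C1, whose candidates are 8 or 9. If R1C1 = 9: that forces R1C2 = 8, after which R2C1 would have to be in {3,4,5,7,8,9} for the 13 across but in {6} for the 15 down — contradiction. So R1C1 = 8.
R1C2 = 23 − 14 = 9 completes the 23 across.
R2C1 = 15 − 8 = 7 completes the 15 down.
R2C2 = 13 − 8 = 5 completes the 13 across.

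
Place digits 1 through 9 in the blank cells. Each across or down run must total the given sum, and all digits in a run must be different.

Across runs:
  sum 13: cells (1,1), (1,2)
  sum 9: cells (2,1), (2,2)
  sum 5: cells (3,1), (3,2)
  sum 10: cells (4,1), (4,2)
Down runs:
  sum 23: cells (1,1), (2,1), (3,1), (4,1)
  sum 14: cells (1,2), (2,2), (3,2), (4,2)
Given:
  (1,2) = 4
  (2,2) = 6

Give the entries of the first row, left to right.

9 4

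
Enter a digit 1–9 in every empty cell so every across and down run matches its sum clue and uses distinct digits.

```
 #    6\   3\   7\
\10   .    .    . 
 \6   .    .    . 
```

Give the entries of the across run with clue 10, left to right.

5, 1, 4

6 in 3 cells must be {1,2,3}; 3 in 2 cells must be {1,2}.
Nothing is forced directly, so branch on R1C2, whose candidates are 1 or 2. If R1C2 = 2: that forces R2C2 = 1, R2C1 = 2, R2C3 = 3, after which R1C1 would have to be in {1,3,5,7} for the 10 across but in {4} for the 6 down — contradiction. So R1C2 = 1.
R2C2 = 3 − 1 = 2 completes the 3 down.
Given what's placed, R2C1 must be 1 to fit the 6 across and 6 down.
R2C3 = 6 − 3 = 3 completes the 6 across.
R1C1 = 6 − 1 = 5 completes the 6 down.
R1C3 = 10 − 6 = 4 completes the 10 across.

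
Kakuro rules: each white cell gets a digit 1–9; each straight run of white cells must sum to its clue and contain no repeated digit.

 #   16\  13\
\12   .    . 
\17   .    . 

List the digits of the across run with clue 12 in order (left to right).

7 5

17 in 2 cells must be {8,9}; 16 in 2 cells must be {7,9}.
The 17 across and the 16 down share only 9, so R2C1 = 9.
R2C2 = 17 − 9 = 8 completes the 17 across.
R1C1 = 16 − 9 = 7 completes the 16 down.
R1C2 = 12 − 7 = 5 completes the 12 across.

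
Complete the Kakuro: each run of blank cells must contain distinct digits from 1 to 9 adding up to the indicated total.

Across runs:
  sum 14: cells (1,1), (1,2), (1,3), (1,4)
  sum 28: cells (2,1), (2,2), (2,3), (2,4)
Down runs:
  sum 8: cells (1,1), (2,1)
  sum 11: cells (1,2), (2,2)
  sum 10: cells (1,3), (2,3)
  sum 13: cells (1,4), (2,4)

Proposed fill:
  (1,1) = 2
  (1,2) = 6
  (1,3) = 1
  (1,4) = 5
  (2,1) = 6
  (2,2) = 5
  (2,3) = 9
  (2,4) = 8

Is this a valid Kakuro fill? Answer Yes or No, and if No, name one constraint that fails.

Across: 2+6+1+5=14; 6+5+9+8=28. Down: 2+6=8; 6+5=11; 1+9=10; 5+8=13. No digit repeats within any run.

Yes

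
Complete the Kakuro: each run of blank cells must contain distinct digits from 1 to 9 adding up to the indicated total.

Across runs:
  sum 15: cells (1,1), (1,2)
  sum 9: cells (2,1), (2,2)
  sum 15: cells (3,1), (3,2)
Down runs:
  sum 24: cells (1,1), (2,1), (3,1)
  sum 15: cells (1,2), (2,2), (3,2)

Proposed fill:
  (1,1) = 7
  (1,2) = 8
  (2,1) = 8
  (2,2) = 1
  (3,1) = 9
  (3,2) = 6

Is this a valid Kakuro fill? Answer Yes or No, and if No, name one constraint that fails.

Yes

Across: 7+8=15; 8+1=9; 9+6=15. Down: 7+8+9=24; 8+1+6=15. No digit repeats within any run.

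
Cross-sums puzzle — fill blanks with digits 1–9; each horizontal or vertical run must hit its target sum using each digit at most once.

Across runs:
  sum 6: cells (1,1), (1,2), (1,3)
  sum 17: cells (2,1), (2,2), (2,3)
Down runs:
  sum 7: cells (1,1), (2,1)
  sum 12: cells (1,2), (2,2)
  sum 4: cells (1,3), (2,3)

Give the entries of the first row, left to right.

6 in 3 cells must be {1,2,3}; 4 in 2 cells must be {1,3}.
The 6 across and the 12 down share only 3, so (1,2) = 3.
Given what's placed, (1,3) must be 1 to fit the 6 across and 4 down.
(2,2) = 12 − 3 = 9 completes the 12 down.
(2,3) = 4 − 1 = 3 completes the 4 down.
(1,1) = 6 − 4 = 2 completes the 6 across.
(2,1) = 17 − 12 = 5 completes the 17 across.

2 3 1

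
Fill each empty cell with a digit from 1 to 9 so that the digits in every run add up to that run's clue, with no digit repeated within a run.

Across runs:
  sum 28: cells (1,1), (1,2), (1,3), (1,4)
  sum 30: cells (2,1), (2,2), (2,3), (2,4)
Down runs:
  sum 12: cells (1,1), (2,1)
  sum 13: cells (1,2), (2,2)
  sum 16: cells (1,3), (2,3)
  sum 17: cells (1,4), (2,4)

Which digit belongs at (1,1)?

30 in 4 cells must be {6,7,8,9}; 16 in 2 cells must be {7,9}; 17 in 2 cells must be {8,9}.
Nothing is forced directly, so branch on (1,3), whose candidates are 7 or 9. If (1,3) = 7: that forces (2,3) = 9, (2,4) = 8, (1,4) = 9, (2,1) = 7, (2,2) = 6, after which (1,1) would have to be in {4,8} for the 28 across but in {5} for the 12 down — contradiction. So (1,3) = 9.
Given what's placed, (1,4) must be 8 to fit the 28 across and 17 down.
(2,3) = 16 − 9 = 7 completes the 16 down.
(2,4) = 17 − 8 = 9 completes the 17 down.
(2,1) = 8: the only remaining digit allowed by both the 30 across and the 12 down.
(2,2) = 30 − 24 = 6 completes the 30 across.
(1,1) = 12 − 8 = 4 completes the 12 down.

4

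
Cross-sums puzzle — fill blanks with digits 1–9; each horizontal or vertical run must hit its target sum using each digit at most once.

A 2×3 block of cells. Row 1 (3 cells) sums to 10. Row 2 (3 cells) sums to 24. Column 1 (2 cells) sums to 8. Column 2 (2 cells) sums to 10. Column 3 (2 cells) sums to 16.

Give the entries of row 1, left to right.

24 in 3 cells must be {7,8,9}; 16 in 2 cells must be {7,9}.
The 10 across and the 16 down share only 7, so (1,3) = 7.
The 24 across and the 8 down share only 7, so (2,1) = 7.
(2,3) = 16 − 7 = 9 completes the 16 down.
(1,1) = 8 − 7 = 1 completes the 8 down.
(1,2) = 10 − 8 = 2 completes the 10 across.
(2,2) = 24 − 16 = 8 completes the 24 across.

1 2 7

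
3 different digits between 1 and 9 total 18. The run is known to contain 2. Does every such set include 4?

No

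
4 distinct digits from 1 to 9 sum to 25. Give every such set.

4 distinct digits from 1–9 sum between 10 and 30.

{1,7,8,9}; {2,6,8,9}; {3,5,8,9}; {3,6,7,9}; {4,5,7,9}; {4,6,7,8}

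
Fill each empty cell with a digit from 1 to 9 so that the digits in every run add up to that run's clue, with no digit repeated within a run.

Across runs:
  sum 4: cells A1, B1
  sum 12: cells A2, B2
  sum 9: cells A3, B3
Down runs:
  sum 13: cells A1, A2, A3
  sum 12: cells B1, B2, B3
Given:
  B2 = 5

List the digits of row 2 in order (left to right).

4 in 2 cells must be {1,3}.
A2 = 12 − 5 = 7 completes the 12 across.
Given what's placed, A1 must be 1 to fit the 4 across and 13 down.
B1 = 4 − 1 = 3 completes the 4 across.
A3 = 13 − 8 = 5 completes the 13 down.
B3 = 9 − 5 = 4 completes the 9 across.

7 5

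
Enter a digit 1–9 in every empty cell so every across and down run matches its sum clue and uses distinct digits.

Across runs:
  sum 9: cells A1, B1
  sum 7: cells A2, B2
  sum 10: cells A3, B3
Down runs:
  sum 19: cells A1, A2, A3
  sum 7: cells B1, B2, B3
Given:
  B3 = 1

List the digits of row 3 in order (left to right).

9 1

7 in 3 cells must be {1,2,4}.
A3 = 10 − 1 = 9 completes the 10 across.
No cell is forced outright now. B1 can only be 2 or 4 (the digits allowed by both its 9 across and its 7 down). If B1 = 4: then A1 would have to be in {5} for the 9 across but in {2,3,4,6,7,8} for the 19 down — contradiction. So B1 = 2.
A1 = 9 − 2 = 7 completes the 9 across.
A2 = 19 − 16 = 3 completes the 19 down.
B2 = 7 − 3 = 4 completes the 7 across.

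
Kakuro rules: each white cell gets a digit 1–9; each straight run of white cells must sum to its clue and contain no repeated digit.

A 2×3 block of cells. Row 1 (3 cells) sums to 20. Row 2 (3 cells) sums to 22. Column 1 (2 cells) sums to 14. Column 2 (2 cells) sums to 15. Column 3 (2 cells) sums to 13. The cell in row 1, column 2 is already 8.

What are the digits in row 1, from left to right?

5 8 7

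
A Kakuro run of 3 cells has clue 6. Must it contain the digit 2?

Yes

The only way to make 6 from 3 distinct digits is {1,2,3}, which contains 2.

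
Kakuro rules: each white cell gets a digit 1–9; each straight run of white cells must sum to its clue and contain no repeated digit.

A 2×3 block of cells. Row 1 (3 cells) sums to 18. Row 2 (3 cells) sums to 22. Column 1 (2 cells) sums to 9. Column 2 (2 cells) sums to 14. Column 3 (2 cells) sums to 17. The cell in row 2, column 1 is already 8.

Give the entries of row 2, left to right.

8 5 9

17 in 2 cells must be {8,9}.
(1,1) = 9 − 8 = 1 completes the 9 down.
Given what's placed, (2,3) must be 9 to fit the 22 across and 17 down.
(1,3) = 17 − 9 = 8 completes the 17 down.
(2,2) = 22 − 17 = 5 completes the 22 across.
(1,2) = 18 − 9 = 9 completes the 18 across.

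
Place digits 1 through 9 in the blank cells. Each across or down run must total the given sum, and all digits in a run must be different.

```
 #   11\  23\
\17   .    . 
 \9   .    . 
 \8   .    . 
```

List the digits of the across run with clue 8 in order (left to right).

17 in 2 cells must be {8,9}; 23 in 3 cells must be {6,8,9}.
The 17 across and the 11 down share only 8, so R1C1 = 8.
R1C2 = 17 − 8 = 9 completes the 17 across.
Given what's placed, R3C2 must be 6 to fit the 8 across and 23 down.
R2C2 = 23 − 15 = 8 completes the 23 down.
R3C1 = 8 − 6 = 2 completes the 8 across.
R2C1 = 9 − 8 = 1 completes the 9 across.

2 6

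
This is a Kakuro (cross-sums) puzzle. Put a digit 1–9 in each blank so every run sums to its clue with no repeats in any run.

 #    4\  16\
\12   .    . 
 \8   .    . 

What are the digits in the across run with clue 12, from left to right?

3, 9

4 in 2 cells must be {1,3}; 16 in 2 cells must be {7,9}.
The 12 across and the 4 down share only 3, so R1C1 = 3.
R1C2 = 12 − 3 = 9 completes the 12 across.
R2C1 = 4 − 3 = 1 completes the 4 down.
R2C2 = 8 − 1 = 7 completes the 8 across.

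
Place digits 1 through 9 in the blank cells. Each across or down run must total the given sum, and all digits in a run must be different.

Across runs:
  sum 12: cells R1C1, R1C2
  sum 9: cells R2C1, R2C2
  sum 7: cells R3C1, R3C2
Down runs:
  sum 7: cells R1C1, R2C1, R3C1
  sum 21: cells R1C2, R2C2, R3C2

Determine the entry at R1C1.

4

7 in 3 cells must be {1,2,4}.
The 12 across and the 7 down share only 4, so R1C1 = 4.
R1C2 = 12 − 4 = 8 completes the 12 across.
Nothing is forced directly, so branch on R2C1, whose candidates are 1 or 2. If R2C1 = 1: then R2C2 would have to be in {8} for the 9 across but in {4,6,7,9} for the 21 down — contradiction. So R2C1 = 2.
R2C2 = 9 − 2 = 7 completes the 9 across.
R3C1 = 7 − 6 = 1 completes the 7 down.
R3C2 = 7 − 1 = 6 completes the 7 across.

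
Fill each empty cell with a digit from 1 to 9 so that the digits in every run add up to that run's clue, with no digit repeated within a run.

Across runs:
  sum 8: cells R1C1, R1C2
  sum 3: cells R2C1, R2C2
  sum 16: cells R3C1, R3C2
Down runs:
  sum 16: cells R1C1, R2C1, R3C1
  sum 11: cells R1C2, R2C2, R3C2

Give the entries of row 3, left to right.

3 in 2 cells must be {1,2}; 16 in 2 cells must be {7,9}.
The 16 across and the 11 down share only 7, so R3C2 = 7.
Given what's placed, R2C2 must be 1 to fit the 3 across and 11 down.
R3C1 = 16 − 7 = 9 completes the 16 across.
R1C2 = 11 − 8 = 3 completes the 11 down.
R2C1 = 3 − 1 = 2 completes the 3 across.
R1C1 = 8 − 3 = 5 completes the 8 across.

9 7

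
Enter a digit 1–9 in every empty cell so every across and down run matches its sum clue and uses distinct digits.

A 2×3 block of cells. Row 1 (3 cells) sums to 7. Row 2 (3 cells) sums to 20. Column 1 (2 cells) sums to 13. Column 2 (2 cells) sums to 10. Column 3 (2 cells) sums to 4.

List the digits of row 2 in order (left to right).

7 in 3 cells must be {1,2,4}; 4 in 2 cells must be {1,3}.
The 7 across and the 13 down share only 4, so (1,1) = 4.
Given what's placed, (1,3) must be 1 to fit the 7 across and 4 down.
(2,1) = 13 − 4 = 9 completes the 13 down.
(2,3) = 4 − 1 = 3 completes the 4 down.
(1,2) = 7 − 5 = 2 completes the 7 across.
(2,2) = 20 − 12 = 8 completes the 20 across.

9, 8, 3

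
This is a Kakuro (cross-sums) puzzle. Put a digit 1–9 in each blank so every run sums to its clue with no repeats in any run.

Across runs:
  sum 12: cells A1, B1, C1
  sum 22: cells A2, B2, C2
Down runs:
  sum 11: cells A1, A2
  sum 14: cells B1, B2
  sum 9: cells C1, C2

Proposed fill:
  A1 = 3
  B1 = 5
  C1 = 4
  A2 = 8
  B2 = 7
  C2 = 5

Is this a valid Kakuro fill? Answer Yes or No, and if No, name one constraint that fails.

No — the across run A2–C2 sums to 20, not 22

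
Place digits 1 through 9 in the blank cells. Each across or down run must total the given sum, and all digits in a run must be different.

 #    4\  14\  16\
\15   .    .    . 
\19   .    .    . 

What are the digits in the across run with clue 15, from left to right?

1, 5, 9

4 in 2 cells must be {1,3}; 16 in 2 cells must be {7,9}.
The 19 across and the 4 down share only 3, so R2C1 = 3.
Given what's placed, R2C2 must be 9 to fit the 19 across and 14 down.
R2C3 = 19 − 12 = 7 completes the 19 across.
R1C1 = 4 − 3 = 1 completes the 4 down.
R1C2 = 14 − 9 = 5 completes the 14 down.
R1C3 = 15 − 6 = 9 completes the 15 across.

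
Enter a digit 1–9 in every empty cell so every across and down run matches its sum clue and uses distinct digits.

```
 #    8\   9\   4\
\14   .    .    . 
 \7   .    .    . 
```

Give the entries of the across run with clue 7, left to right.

2, 4, 1

7 in 3 cells must be {1,2,4}; 4 in 2 cells must be {1,3}.
The 7 across and the 4 down share only 1, so R2C3 = 1.
R1C3 = 4 − 1 = 3 completes the 4 down.
Given what's placed, R2C1 must be 2 to fit the 7 across and 8 down.
R2C2 = 7 − 3 = 4 completes the 7 across.
R1C1 = 8 − 2 = 6 completes the 8 down.
R1C2 = 14 − 9 = 5 completes the 14 across.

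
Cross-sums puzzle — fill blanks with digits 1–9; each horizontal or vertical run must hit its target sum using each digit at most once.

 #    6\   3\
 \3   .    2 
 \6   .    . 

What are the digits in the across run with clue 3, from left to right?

3 in 2 cells must be {1,2}.
R1C1 = 3 − 2 = 1 completes the 3 across.
R2C1 = 6 − 1 = 5 completes the 6 down.
R2C2 = 6 − 5 = 1 completes the 6 across.

1 2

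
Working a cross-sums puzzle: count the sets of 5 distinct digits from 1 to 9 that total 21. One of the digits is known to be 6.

5 distinct digits from 1–9 sum between 15 and 35.
Keeping only sets containing 6.
Enumerating: {1,2,3,6,9}, {1,2,4,6,8}, {1,2,5,6,7}, {1,3,4,6,7}.

4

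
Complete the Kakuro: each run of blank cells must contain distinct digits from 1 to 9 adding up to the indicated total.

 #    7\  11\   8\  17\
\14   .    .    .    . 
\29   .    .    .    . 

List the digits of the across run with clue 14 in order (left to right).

29 in 4 cells must be {5,7,8,9}; 17 in 2 cells must be {8,9}.
Only 8 fits R1C4 under both its across sum 14 and down sum 17.
The 29 across and the 7 down share only 5, so R2C1 = 5.
R2C3 = 7: the only remaining digit allowed by both the 29 across and the 8 down.
R2C4 = 17 − 8 = 9 completes the 17 down.
R1C1 = 7 − 5 = 2 completes the 7 down.
Given what's placed, R1C2 must be 3 to fit the 14 across and 11 down.
R1C3 = 14 − 13 = 1 completes the 14 across.

2 3 1 8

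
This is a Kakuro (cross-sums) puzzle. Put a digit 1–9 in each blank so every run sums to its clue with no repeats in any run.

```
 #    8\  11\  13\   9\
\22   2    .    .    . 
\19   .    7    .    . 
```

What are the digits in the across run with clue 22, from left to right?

2 4 9 7

R1C2 = 11 − 7 = 4 completes the 11 down.
Given what's placed, R1C4 must be 7 to fit the 22 across and 9 down.
R2C1 = 8 − 2 = 6 completes the 8 down.
R2C4 = 9 − 7 = 2 completes the 9 down.
R1C3 = 22 − 13 = 9 completes the 22 across.
R2C3 = 19 − 15 = 4 completes the 19 across.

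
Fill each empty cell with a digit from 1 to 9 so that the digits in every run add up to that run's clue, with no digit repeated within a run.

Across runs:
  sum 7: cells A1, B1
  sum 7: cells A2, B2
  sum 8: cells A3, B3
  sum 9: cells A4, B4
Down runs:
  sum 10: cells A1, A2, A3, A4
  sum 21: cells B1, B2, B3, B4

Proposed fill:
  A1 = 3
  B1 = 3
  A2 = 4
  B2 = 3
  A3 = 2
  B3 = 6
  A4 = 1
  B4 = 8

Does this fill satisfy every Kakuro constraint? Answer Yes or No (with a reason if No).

No — the across run A1–B1 sums to 6, not 7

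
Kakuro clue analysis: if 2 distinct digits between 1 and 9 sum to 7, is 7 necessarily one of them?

No

Counterexample: {1,6} sums to 7 without using 7.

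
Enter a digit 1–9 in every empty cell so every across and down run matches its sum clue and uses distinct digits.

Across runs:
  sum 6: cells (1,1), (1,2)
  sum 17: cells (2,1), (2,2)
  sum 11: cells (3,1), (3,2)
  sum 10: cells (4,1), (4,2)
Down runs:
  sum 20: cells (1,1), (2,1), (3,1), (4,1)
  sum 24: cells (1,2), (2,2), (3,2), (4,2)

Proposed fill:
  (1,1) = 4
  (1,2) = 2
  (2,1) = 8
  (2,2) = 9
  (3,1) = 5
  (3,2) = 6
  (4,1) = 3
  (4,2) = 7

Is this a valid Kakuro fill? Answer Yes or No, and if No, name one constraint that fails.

Across: 4+2=6; 8+9=17; 5+6=11; 3+7=10. Down: 4+8+5+3=20; 2+9+6+7=24. No digit repeats within any run.

Yes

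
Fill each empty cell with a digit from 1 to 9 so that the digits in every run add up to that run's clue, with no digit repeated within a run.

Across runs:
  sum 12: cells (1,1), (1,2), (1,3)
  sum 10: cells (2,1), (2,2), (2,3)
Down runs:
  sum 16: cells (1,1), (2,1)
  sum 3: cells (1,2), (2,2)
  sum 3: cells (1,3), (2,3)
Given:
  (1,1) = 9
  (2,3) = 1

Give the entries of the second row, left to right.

16 in 2 cells must be {7,9}; 3 in 2 cells must be {1,2}.
(1,3) = 3 − 1 = 2 completes the 3 down.
(2,1) = 16 − 9 = 7 completes the 16 down.
(2,2) = 10 − 8 = 2 completes the 10 across.
(1,2) = 12 − 11 = 1 completes the 12 across.

7 2 1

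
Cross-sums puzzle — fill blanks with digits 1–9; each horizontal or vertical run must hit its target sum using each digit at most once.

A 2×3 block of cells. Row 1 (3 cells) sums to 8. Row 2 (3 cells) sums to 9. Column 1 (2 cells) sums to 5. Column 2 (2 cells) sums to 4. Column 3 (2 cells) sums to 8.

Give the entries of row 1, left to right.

4 in 2 cells must be {1,3}.
Nothing is forced directly, so branch on (1,2), whose candidates are 1 or 3. If (1,2) = 3: that forces (1,3) = 1, (2,2) = 1, after which (2,3) would have to be in {2,3,5,6} for the 9 across but in {7} for the 8 down — contradiction. So (1,2) = 1.
(2,2) = 4 − 1 = 3 completes the 4 down.
Nothing is forced directly, so branch on (2,3), whose candidates are 1 or 2 or 5. If (2,3) = 1: then (1,3) would have to be in {2,3,4,5} for the 8 across but in {7} for the 8 down — contradiction. If (2,3) = 2: then (1,3) would have to be in {2,3,4,5} for the 8 across but in {6} for the 8 down — contradiction. So (2,3) = 5.
(1,3) = 8 − 5 = 3 completes the 8 down.
(2,1) = 9 − 8 = 1 completes the 9 across.
(1,1) = 8 − 4 = 4 completes the 8 across.

4 1 3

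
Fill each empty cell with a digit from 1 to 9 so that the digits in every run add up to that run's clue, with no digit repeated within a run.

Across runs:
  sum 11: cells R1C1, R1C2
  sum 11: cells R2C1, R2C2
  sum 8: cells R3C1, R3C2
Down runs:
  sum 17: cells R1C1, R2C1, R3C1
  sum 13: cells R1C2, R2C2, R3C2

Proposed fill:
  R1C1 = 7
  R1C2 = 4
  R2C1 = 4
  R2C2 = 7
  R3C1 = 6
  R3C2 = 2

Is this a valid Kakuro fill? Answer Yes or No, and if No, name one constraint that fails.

Across: 7+4=11; 4+7=11; 6+2=8. Down: 7+4+6=17; 4+7+2=13. No digit repeats within any run.

Yes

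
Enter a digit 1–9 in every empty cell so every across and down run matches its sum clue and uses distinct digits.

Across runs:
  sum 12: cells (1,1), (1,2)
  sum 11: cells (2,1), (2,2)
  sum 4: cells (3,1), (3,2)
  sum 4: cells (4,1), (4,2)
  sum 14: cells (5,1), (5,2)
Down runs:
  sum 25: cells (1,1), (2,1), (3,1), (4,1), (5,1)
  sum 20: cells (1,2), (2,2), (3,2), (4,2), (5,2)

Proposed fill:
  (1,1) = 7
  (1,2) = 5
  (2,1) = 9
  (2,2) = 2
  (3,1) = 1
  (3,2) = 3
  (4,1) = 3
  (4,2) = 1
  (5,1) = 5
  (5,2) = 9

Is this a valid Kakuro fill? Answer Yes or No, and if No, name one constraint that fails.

Yes

Across: 7+5=12; 9+2=11; 1+3=4; 3+1=4; 5+9=14. Down: 7+9+1+3+5=25; 5+2+3+1+9=20. No digit repeats within any run.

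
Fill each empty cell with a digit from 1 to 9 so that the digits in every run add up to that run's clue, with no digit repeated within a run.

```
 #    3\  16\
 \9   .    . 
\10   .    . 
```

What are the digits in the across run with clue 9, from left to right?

2, 7

3 in 2 cells must be {1,2}; 16 in 2 cells must be {7,9}.
The 9 across and the 16 down share only 7, so R1C2 = 7.
R2C2 = 16 − 7 = 9 completes the 16 down.
R1C1 = 9 − 7 = 2 completes the 9 across.
R2C1 = 10 − 9 = 1 completes the 10 across.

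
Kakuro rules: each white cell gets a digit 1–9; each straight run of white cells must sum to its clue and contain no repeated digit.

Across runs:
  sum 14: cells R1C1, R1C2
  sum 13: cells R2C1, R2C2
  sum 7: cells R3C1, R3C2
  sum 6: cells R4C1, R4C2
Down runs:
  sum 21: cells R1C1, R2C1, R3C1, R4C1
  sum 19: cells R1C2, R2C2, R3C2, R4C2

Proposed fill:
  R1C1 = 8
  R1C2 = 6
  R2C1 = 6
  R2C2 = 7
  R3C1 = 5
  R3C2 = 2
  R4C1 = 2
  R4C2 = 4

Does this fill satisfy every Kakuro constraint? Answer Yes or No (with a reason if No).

Yes

Across: 8+6=14; 6+7=13; 5+2=7; 2+4=6. Down: 8+6+5+2=21; 6+7+2+4=19. No digit repeats within any run.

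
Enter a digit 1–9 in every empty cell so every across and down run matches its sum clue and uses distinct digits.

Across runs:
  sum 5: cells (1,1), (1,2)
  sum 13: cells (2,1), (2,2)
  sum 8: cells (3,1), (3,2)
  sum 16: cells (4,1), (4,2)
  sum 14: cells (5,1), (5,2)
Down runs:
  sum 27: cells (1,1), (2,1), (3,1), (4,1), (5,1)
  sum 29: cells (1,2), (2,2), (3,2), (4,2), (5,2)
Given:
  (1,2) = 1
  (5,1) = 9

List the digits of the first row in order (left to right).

16 in 2 cells must be {7,9}.
(1,1) = 5 − 1 = 4 completes the 5 across.

4 1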